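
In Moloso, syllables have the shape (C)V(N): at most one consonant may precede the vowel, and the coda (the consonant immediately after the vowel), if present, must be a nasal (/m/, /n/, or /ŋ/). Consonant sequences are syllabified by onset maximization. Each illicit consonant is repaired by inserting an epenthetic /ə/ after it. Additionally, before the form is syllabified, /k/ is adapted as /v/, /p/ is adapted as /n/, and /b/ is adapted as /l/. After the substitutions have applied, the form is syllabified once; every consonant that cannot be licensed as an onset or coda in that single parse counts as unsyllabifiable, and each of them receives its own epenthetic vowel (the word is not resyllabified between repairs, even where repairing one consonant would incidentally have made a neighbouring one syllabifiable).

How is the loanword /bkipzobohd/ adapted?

Substitution: /b/ → /l/, /k/ → /v/, /p/ → /n/, giving /lvinzolohd/.
The consonants /l/, /h/, /d/ cannot be parsed into a legal (C)V(N) syllable (only a nasal (/m/, /n/, or /ŋ/) is licensed in coda position; onsets are limited to one consonant).
Epenthesis after each stranded consonant: /l/ → /lə/, /h/ → /hə/, /d/ → /də/.

ləvinzolohədə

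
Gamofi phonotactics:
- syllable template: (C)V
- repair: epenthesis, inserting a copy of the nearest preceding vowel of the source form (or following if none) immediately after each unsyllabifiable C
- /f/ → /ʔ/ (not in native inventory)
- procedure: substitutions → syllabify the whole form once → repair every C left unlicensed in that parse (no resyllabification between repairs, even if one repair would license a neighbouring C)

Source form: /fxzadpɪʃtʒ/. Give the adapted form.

ʔaxazadapɪʃɪtɪʒɪ

Substitution: /f/ → /ʔ/, giving /ʔxzadpɪʃtʒ/.
Under (C)V, the unsyllabifiable consonants are /ʔ/, /x/, /d/, /ʃ/, /t/, /ʒ/ (no codas are permitted; onsets are limited to one consonant).
Each unlicensed consonant becomes the onset of a new syllable: /ʔ/ → /ʔa/, /x/ → /xa/, /d/ → /da/, /ʃ/ → /ʃɪ/, /t/ → /tɪ/, /ʒ/ → /ʒɪ/.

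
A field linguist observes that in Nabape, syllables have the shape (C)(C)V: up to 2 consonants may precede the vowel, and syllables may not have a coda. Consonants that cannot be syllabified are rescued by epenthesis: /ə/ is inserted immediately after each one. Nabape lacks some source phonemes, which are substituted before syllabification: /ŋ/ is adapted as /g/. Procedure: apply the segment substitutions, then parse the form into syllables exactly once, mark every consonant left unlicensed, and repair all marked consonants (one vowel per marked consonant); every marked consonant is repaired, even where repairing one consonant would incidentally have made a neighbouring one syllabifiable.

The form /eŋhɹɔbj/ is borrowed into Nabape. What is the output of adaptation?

Substitution: /ŋ/ → /g/, giving /eghɹɔbj/.
Syllabifying with onset maximization leaves /g/, /b/, /j/ stranded (no codas are permitted; onsets may contain at most 2 consonants).
Inserting the epenthetic vowel yields /g/ → /gə/, /b/ → /bə/, /j/ → /jə/.

egəhɹɔbəjə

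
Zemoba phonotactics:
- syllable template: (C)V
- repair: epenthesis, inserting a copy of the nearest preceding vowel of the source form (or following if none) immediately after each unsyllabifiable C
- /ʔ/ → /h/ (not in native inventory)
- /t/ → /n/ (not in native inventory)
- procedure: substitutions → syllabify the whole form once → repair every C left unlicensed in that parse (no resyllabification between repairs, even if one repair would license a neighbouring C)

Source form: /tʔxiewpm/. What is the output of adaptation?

nihixiewepeme

Substitution: /t/ → /n/, /ʔ/ → /h/, giving /nhxiewpm/.
Under (C)V, the unsyllabifiable consonants are /n/, /h/, /w/, /p/, /m/ (no codas are permitted; onsets are limited to one consonant).
Inserting the epenthetic vowel yields /n/ → /ni/, /h/ → /hi/, /w/ → /we/, /p/ → /pe/, /m/ → /me/.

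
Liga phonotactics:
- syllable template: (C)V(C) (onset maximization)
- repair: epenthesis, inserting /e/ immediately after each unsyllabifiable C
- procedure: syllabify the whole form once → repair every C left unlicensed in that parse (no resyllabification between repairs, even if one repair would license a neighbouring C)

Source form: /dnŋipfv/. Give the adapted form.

The consonants /d/, /n/, /f/, /v/ cannot be parsed into a legal (C)V(C) syllable (at most one coda consonant is licensed; onsets are limited to one consonant).
Each unlicensed consonant becomes the onset of a new syllable: /d/ → /de/, /n/ → /ne/, /f/ → /fe/, /v/ → /ve/.

deneŋipfeve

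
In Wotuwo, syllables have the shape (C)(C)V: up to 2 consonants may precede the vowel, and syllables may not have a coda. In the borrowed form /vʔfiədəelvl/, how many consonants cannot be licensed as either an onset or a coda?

Syllabifying with onset maximization leaves /v/, /l/, /v/, /l/ stranded (no codas are permitted; onsets may contain at most 2 consonants).

4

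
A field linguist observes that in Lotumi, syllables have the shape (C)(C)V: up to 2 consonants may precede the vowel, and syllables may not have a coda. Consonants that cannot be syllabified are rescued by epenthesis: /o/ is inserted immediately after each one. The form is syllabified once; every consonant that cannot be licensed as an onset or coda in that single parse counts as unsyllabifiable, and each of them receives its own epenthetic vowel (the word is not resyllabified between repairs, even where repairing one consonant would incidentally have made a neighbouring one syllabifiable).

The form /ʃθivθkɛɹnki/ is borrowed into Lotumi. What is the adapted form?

Syllabifying with onset maximization leaves /v/, /ɹ/ stranded (no codas are permitted; onsets may contain at most 2 consonants).
Each unlicensed consonant becomes the onset of a new syllable: /v/ → /vo/, /ɹ/ → /ɹo/.

ʃθivoθkɛɹonki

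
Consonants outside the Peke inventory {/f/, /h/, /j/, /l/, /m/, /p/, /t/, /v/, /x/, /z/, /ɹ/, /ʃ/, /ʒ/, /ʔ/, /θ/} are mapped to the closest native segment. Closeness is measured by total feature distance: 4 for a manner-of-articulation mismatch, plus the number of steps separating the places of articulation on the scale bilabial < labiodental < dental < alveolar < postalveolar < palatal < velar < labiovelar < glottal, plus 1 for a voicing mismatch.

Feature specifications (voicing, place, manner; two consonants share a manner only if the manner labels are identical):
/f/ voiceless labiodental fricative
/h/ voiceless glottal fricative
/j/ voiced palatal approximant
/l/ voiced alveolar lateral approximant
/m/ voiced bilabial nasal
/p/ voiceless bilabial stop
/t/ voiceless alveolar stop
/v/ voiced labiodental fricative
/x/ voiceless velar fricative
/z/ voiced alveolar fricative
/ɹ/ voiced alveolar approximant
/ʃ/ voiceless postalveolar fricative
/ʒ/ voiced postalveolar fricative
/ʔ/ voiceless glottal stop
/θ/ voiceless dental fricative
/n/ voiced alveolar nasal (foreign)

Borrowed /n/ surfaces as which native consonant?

m

/m/ is closest: same manner (nasal), place distance 3 (alveolar→bilabial), same voicing; total 3. Next closest is /l/ at distance 4.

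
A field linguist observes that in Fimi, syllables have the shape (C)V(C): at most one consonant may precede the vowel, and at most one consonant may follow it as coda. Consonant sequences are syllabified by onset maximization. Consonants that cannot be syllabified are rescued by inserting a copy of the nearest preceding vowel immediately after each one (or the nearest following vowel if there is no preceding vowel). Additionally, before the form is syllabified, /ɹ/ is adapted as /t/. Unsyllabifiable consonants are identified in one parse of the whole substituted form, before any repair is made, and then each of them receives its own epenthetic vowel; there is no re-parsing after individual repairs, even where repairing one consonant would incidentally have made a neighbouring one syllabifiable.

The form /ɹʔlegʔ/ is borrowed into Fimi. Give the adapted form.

teʔelegʔe

Substitution: /ɹ/ → /t/, giving /tʔlegʔ/.
The consonants /t/, /ʔ/, /ʔ/ cannot be parsed into a legal (C)V(C) syllable (at most one coda consonant is licensed; onsets are limited to one consonant).
Each unlicensed consonant becomes the onset of a new syllable: /t/ → /te/, /ʔ/ → /ʔe/, /ʔ/ → /ʔe/.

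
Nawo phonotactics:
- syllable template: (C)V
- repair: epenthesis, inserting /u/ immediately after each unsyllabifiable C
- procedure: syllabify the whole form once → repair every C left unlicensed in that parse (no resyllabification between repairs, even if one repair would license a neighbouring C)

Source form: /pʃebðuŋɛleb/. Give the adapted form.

puʃebuðuŋɛlebu

The consonants /p/, /b/, /b/ cannot be parsed into a legal (C)V syllable (no codas are permitted; onsets are limited to one consonant).
Each unlicensed consonant becomes the onset of a new syllable: /p/ → /pu/, /b/ → /bu/, /b/ → /bu/.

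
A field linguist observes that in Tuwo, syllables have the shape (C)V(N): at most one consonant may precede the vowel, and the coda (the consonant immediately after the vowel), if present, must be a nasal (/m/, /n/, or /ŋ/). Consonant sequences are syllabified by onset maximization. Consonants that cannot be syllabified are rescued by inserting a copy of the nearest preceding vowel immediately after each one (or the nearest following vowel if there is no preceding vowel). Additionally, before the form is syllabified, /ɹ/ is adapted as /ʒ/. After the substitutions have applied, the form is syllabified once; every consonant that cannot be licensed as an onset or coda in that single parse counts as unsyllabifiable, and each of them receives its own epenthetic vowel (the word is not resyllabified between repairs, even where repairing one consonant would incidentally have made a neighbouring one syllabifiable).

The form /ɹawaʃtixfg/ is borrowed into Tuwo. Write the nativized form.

ʒawaʃatixifigi

Substitution: /ɹ/ → /ʒ/, giving /ʒawaʃtixfg/.
Syllabifying with onset maximization leaves /ʃ/, /x/, /f/, /g/ stranded (only a nasal (/m/, /n/, or /ŋ/) is licensed in coda position; onsets are limited to one consonant).
Epenthesis after each stranded consonant: /ʃ/ → /ʃa/, /x/ → /xi/, /f/ → /fi/, /g/ → /gi/.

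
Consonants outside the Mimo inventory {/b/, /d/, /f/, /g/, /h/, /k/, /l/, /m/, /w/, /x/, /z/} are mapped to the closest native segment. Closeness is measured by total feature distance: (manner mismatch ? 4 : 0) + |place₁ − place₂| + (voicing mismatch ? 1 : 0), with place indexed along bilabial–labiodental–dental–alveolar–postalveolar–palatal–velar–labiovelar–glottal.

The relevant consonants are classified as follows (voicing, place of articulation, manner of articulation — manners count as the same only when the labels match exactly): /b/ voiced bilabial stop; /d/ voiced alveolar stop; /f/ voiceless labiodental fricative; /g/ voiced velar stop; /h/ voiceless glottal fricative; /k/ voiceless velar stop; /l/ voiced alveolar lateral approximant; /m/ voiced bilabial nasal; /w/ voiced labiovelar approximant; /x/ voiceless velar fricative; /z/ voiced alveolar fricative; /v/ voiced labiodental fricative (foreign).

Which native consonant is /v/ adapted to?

/f/ is closest: same manner (fricative), place distance 0 (labiodental→labiodental), voicing differs (+1); total 1. Next closest is /z/ at distance 2.

f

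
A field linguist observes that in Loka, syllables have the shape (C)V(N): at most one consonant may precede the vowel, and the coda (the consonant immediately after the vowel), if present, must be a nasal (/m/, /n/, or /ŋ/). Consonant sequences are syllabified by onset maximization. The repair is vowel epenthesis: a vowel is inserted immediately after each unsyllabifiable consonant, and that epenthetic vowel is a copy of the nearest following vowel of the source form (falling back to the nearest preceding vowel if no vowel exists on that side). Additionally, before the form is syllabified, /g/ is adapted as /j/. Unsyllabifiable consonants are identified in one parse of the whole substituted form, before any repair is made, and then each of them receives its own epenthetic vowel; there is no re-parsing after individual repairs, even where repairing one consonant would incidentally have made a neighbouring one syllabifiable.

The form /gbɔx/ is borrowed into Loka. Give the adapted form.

Substitution: /g/ → /j/, giving /jbɔx/.
Under (C)V(N), the unsyllabifiable consonants are /j/, /x/ (only a nasal (/m/, /n/, or /ŋ/) is licensed in coda position; onsets are limited to one consonant).
Inserting the epenthetic vowel yields /j/ → /jɔ/, /x/ → /xɔ/.

jɔbɔxɔ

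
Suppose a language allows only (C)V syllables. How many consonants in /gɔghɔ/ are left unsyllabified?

1

Under (C)V, the unsyllabifiable consonants are /g/ (no codas are permitted; onsets are limited to one consonant).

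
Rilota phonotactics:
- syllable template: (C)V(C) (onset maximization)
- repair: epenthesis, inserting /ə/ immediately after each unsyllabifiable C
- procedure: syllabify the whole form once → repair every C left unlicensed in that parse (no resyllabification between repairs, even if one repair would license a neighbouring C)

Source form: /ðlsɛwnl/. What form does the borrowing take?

ðələsɛwnələ

Syllabifying with onset maximization leaves /ð/, /l/, /n/, /l/ stranded (at most one coda consonant is licensed; onsets are limited to one consonant).
Inserting the epenthetic vowel yields /ð/ → /ðə/, /l/ → /lə/, /n/ → /nə/, /l/ → /lə/.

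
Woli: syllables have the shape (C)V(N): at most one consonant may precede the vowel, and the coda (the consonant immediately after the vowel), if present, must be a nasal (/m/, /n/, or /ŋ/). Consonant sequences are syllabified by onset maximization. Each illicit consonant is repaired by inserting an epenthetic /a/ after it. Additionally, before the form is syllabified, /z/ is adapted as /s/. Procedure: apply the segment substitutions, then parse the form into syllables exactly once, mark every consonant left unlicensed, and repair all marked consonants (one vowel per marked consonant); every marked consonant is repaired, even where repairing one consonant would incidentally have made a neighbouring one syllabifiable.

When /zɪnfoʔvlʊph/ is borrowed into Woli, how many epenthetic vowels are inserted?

After substitution the input is /sɪnfoʔvlʊph/.
The unsyllabifiable consonants are /ʔ/, /v/, /p/, /h/; each receives one epenthetic vowel.

4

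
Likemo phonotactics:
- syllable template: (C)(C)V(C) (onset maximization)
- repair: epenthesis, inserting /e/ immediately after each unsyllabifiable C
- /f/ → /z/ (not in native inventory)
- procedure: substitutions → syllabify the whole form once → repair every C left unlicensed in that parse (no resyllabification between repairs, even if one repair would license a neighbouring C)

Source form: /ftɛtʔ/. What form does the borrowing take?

ztɛtʔe

Substitution: /f/ → /z/, giving /ztɛtʔ/.
Syllabifying with onset maximization leaves /ʔ/ stranded (at most one coda consonant is licensed; onsets may contain at most 2 consonants).
Inserting the epenthetic vowel yields /ʔ/ → /ʔe/.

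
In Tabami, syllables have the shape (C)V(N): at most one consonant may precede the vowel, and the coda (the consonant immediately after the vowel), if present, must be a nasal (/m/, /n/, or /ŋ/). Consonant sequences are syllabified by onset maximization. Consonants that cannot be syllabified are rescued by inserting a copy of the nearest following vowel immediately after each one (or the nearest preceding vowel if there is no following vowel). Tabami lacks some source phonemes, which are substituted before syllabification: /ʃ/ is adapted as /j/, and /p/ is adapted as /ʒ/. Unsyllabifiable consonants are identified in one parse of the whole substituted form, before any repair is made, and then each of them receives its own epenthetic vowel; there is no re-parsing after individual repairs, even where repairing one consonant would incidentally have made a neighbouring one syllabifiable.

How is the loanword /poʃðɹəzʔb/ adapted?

ʒojəðəɹəzəʔəbə

Substitution: /p/ → /ʒ/, /ʃ/ → /j/, giving /ʒojðɹəzʔb/.
The consonants /j/, /ð/, /z/, /ʔ/, /b/ cannot be parsed into a legal (C)V(N) syllable (only a nasal (/m/, /n/, or /ŋ/) is licensed in coda position; onsets are limited to one consonant).
Inserting the epenthetic vowel yields /j/ → /jə/, /ð/ → /ðə/, /z/ → /zə/, /ʔ/ → /ʔə/, /b/ → /bə/.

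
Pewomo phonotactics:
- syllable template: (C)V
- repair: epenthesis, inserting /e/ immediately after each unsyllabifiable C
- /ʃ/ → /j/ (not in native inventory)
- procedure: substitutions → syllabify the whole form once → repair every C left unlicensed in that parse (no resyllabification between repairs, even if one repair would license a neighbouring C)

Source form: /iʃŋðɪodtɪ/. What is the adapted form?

ijeŋeðɪodetɪ

Substitution: /ʃ/ → /j/, giving /ijŋðɪodtɪ/.
Under (C)V, the unsyllabifiable consonants are /j/, /ŋ/, /d/ (no codas are permitted; onsets are limited to one consonant).
Inserting the epenthetic vowel yields /j/ → /je/, /ŋ/ → /ŋe/, /d/ → /de/.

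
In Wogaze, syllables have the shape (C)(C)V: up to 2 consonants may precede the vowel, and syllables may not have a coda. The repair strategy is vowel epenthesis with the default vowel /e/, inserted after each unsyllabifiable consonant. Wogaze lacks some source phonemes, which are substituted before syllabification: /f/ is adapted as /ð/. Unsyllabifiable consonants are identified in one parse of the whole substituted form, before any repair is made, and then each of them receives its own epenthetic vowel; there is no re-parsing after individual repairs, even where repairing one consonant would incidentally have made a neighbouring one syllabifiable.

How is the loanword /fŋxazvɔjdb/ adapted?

ðeŋxazvɔjedebe

Substitution: /f/ → /ð/, giving /ðŋxazvɔjdb/.
Under (C)(C)V, the unsyllabifiable consonants are /ð/, /j/, /d/, /b/ (no codas are permitted; onsets may contain at most 2 consonants).
Each unlicensed consonant becomes the onset of a new syllable: /ð/ → /ðe/, /j/ → /je/, /d/ → /de/, /b/ → /be/.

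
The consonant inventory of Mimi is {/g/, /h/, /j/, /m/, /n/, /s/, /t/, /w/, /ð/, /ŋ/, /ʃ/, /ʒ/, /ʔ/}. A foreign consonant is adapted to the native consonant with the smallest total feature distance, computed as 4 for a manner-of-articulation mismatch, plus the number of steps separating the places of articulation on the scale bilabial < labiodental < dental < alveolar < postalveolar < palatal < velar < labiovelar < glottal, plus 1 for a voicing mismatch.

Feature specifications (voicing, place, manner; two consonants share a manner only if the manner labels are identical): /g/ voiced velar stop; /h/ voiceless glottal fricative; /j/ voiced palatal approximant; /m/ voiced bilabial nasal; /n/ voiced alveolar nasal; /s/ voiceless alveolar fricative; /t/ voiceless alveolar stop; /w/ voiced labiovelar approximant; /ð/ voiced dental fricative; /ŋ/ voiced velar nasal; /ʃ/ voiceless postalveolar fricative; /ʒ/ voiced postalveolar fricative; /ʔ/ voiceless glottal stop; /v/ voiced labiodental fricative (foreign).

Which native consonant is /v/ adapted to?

/ð/ is closest: same manner (fricative), place distance 1 (labiodental→dental), same voicing; total 1. Next closest is /s/ at distance 3.

ð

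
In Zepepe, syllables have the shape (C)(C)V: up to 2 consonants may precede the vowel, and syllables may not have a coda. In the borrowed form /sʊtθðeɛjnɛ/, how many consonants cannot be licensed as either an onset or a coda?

1

Under (C)(C)V, the unsyllabifiable consonants are /t/ (no codas are permitted; onsets may contain at most 2 consonants).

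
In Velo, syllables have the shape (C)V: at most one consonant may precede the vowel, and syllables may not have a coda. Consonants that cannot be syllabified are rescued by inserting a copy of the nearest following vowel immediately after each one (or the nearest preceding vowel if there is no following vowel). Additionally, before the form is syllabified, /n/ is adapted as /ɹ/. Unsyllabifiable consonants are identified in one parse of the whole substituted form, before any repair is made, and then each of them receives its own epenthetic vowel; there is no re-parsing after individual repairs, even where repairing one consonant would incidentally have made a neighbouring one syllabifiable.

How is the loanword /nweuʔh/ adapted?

ɹeweuʔuhu

Substitution: /n/ → /ɹ/, giving /ɹweuʔh/.
Syllabifying with onset maximization leaves /ɹ/, /ʔ/, /h/ stranded (no codas are permitted; onsets are limited to one consonant).
Each unlicensed consonant becomes the onset of a new syllable: /ɹ/ → /ɹe/, /ʔ/ → /ʔu/, /h/ → /hu/.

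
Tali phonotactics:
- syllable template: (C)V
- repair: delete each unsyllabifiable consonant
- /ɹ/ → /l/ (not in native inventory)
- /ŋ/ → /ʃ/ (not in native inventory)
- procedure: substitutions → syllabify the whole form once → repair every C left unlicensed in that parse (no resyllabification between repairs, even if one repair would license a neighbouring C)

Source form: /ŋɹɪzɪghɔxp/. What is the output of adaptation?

lɪzɪhɔ

Substitution: /ŋ/ → /ʃ/, /ɹ/ → /l/, giving /ʃlɪzɪghɔxp/.
The consonants /ʃ/, /g/, /x/, /p/ cannot be parsed into a legal (C)V syllable (no codas are permitted; onsets are limited to one consonant).
Deletion applies to /ʃ/, /g/, /x/, /p/.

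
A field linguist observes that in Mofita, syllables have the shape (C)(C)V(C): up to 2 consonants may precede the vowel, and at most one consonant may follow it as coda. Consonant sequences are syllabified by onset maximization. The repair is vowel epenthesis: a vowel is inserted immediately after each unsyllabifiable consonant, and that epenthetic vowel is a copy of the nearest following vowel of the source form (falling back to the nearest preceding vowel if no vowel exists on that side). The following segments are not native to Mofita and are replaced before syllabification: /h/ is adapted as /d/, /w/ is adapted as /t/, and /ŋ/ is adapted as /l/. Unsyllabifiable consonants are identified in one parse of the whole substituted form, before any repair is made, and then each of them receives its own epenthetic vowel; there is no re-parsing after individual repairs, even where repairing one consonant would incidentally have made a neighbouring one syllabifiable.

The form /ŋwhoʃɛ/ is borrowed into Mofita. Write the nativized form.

lotdoʃɛ

Substitution: /ŋ/ → /l/, /w/ → /t/, /h/ → /d/, giving /ltdoʃɛ/.
The consonants /l/ cannot be parsed into a legal (C)(C)V(C) syllable (at most one coda consonant is licensed; onsets may contain at most 2 consonants).
Each unlicensed consonant becomes the onset of a new syllable: /l/ → /lo/.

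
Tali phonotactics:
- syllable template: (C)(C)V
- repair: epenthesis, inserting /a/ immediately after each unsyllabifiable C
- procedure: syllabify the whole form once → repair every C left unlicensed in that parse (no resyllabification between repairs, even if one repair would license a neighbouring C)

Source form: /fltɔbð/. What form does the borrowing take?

The consonants /f/, /b/, /ð/ cannot be parsed into a legal (C)(C)V syllable (no codas are permitted; onsets may contain at most 2 consonants).
Epenthesis after each stranded consonant: /f/ → /fa/, /b/ → /ba/, /ð/ → /ða/.

faltɔbaða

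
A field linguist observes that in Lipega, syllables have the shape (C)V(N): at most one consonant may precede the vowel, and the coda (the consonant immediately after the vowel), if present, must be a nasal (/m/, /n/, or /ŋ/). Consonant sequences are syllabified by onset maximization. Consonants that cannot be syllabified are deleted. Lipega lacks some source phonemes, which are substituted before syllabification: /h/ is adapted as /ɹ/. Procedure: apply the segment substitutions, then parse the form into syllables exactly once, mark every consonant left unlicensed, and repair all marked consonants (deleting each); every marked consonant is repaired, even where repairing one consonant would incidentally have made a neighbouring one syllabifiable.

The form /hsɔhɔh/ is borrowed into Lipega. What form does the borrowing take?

sɔɹɔ

Substitution: /h/ → /ɹ/, giving /ɹsɔɹɔɹ/.
Syllabifying with onset maximization leaves /ɹ/, /ɹ/ stranded (only a nasal (/m/, /n/, or /ŋ/) is licensed in coda position; onsets are limited to one consonant).
Deletion applies to /ɹ/, /ɹ/.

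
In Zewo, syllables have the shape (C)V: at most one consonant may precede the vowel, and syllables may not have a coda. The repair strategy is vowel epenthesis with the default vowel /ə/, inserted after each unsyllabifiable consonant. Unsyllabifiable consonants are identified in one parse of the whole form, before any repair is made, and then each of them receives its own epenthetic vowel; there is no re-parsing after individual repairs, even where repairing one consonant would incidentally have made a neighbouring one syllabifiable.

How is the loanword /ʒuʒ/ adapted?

The consonants /ʒ/ cannot be parsed into a legal (C)V syllable (no codas are permitted; onsets are limited to one consonant).
Inserting the epenthetic vowel yields /ʒ/ → /ʒə/.

ʒuʒə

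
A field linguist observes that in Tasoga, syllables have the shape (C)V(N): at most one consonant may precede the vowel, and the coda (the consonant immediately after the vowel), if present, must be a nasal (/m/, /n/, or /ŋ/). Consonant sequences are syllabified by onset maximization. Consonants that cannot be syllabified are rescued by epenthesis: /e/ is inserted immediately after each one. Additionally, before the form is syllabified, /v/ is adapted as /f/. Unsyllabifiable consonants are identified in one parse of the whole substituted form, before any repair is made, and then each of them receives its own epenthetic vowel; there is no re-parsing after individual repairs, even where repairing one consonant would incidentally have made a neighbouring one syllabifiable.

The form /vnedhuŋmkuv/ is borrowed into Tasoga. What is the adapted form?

Substitution: /v/ → /f/, giving /fnedhuŋmkuf/.
The consonants /f/, /d/, /m/, /f/ cannot be parsed into a legal (C)V(N) syllable (only a nasal (/m/, /n/, or /ŋ/) is licensed in coda position; onsets are limited to one consonant).
Each unlicensed consonant becomes the onset of a new syllable: /f/ → /fe/, /d/ → /de/, /m/ → /me/, /f/ → /fe/.

fenedehuŋmekufe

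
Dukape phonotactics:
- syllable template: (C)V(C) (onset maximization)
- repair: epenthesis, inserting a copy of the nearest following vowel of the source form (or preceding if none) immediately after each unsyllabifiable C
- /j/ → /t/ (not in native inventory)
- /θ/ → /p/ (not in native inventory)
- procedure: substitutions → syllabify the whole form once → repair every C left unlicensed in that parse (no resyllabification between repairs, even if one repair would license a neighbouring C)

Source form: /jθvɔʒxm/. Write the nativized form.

tɔpɔvɔʒxɔmɔ

Substitution: /j/ → /t/, /θ/ → /p/, giving /tpvɔʒxm/.
The consonants /t/, /p/, /x/, /m/ cannot be parsed into a legal (C)V(C) syllable (at most one coda consonant is licensed; onsets are limited to one consonant).
Epenthesis after each stranded consonant: /t/ → /tɔ/, /p/ → /pɔ/, /x/ → /xɔ/, /m/ → /mɔ/.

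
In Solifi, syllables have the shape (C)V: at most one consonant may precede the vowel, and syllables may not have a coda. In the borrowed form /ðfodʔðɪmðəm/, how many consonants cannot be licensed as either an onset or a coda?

The consonants /ð/, /d/, /ʔ/, /m/, /m/ cannot be parsed into a legal (C)V syllable (no codas are permitted; onsets are limited to one consonant).

5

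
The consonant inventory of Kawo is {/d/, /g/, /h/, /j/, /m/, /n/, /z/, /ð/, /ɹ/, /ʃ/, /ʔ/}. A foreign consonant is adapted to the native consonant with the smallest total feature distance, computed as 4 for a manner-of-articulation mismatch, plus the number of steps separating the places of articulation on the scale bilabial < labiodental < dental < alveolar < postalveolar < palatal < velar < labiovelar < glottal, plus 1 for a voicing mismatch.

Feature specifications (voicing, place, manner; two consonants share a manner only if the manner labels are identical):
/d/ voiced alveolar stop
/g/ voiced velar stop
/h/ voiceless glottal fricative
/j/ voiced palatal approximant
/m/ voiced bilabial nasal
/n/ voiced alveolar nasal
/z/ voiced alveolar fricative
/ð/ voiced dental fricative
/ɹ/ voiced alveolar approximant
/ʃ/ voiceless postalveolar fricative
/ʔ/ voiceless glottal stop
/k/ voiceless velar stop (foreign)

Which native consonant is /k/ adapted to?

g

/g/ is closest: same manner (stop), place distance 0 (velar→velar), voicing differs (+1); total 1. Next closest is /ʔ/ at distance 2.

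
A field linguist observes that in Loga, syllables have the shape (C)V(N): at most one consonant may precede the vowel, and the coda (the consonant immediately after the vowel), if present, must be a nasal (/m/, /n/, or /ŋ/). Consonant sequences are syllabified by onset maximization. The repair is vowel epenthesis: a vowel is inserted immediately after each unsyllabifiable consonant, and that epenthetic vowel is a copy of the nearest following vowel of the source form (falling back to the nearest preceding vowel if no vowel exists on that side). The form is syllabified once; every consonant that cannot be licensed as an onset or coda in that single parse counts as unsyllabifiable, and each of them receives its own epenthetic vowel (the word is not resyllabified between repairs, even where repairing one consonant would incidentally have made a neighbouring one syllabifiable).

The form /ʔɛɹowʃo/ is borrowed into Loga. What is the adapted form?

ʔɛɹowoʃo

Syllabifying with onset maximization leaves /w/ stranded (only a nasal (/m/, /n/, or /ŋ/) is licensed in coda position; onsets are limited to one consonant).
Each unlicensed consonant becomes the onset of a new syllable: /w/ → /wo/.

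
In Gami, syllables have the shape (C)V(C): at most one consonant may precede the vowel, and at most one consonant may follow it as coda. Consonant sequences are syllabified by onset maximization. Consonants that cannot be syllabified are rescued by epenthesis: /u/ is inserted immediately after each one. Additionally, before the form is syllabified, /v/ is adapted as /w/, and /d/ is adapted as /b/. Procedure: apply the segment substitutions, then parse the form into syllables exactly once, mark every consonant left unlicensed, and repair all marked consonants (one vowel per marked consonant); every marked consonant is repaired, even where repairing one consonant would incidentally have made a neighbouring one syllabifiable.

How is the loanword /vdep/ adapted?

wubep

Substitution: /v/ → /w/, /d/ → /b/, giving /wbep/.
Syllabifying with onset maximization leaves /w/ stranded (at most one coda consonant is licensed; onsets are limited to one consonant).
Inserting the epenthetic vowel yields /w/ → /wu/.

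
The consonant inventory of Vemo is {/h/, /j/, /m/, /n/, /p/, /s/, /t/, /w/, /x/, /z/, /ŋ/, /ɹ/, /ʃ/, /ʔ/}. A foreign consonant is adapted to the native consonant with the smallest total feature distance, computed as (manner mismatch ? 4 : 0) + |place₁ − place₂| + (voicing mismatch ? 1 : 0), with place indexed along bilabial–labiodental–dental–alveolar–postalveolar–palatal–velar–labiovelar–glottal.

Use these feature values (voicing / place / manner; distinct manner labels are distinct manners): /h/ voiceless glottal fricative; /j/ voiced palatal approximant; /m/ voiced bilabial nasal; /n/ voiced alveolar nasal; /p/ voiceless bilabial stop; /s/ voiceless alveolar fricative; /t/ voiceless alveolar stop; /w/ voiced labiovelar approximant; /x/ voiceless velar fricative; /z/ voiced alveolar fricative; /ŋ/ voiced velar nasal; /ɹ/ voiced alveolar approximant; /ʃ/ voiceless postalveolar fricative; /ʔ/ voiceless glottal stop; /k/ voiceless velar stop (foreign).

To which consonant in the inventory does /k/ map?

/ʔ/ is closest: same manner (stop), place distance 2 (velar→glottal), same voicing; total 2. Next closest is /t/ at distance 3.

ʔ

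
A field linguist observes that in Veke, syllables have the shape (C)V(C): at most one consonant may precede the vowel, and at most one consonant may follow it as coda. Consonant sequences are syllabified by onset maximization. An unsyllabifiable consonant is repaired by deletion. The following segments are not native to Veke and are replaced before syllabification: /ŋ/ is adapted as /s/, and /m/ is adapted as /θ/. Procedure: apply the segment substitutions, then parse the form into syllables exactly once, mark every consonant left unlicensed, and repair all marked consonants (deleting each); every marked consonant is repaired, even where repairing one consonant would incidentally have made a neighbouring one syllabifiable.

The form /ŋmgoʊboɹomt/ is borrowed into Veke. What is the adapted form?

goʊboɹoθ

Substitution: /ŋ/ → /s/, /m/ → /θ/, giving /sθgoʊboɹoθt/.
Syllabifying with onset maximization leaves /s/, /θ/, /t/ stranded (at most one coda consonant is licensed; onsets are limited to one consonant).
Deletion applies to /s/, /θ/, /t/.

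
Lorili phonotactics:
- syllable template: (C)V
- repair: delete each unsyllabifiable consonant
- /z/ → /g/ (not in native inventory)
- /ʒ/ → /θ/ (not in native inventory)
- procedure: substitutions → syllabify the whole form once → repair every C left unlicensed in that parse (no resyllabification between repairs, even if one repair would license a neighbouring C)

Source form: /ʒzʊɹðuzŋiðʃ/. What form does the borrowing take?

Substitution: /ʒ/ → /θ/, /z/ → /g/, giving /θgʊɹðugŋiðʃ/.
Under (C)V, the unsyllabifiable consonants are /θ/, /ɹ/, /g/, /ð/, /ʃ/ (no codas are permitted; onsets are limited to one consonant).
Deletion applies to /θ/, /ɹ/, /g/, /ð/, /ʃ/.

gʊðuŋi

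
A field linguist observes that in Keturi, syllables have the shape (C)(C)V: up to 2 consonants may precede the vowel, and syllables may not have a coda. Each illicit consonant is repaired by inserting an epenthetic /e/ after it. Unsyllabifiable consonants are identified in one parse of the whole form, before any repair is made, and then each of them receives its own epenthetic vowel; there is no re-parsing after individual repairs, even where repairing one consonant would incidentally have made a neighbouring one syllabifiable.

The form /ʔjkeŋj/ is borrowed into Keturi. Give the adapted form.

ʔejkeŋeje

The consonants /ʔ/, /ŋ/, /j/ cannot be parsed into a legal (C)(C)V syllable (no codas are permitted; onsets may contain at most 2 consonants).
Epenthesis after each stranded consonant: /ʔ/ → /ʔe/, /ŋ/ → /ŋe/, /j/ → /je/.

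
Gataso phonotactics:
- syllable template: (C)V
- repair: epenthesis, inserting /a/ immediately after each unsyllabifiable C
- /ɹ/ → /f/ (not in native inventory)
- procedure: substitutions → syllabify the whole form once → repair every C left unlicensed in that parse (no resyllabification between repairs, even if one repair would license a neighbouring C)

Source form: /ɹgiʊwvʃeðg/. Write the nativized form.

Substitution: /ɹ/ → /f/, giving /fgiʊwvʃeðg/.
The consonants /f/, /w/, /v/, /ð/, /g/ cannot be parsed into a legal (C)V syllable (no codas are permitted; onsets are limited to one consonant).
Inserting the epenthetic vowel yields /f/ → /fa/, /w/ → /wa/, /v/ → /va/, /ð/ → /ða/, /g/ → /ga/.

fagiʊwavaʃeðaga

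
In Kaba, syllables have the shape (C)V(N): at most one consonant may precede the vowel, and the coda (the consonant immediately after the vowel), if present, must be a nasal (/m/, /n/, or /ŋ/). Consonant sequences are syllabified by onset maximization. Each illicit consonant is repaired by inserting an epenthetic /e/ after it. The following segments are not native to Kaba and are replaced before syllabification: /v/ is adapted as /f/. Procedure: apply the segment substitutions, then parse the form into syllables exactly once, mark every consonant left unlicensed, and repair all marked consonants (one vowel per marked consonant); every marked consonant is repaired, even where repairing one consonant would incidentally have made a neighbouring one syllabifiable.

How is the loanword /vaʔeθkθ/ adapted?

Substitution: /v/ → /f/, giving /faʔeθkθ/.
Under (C)V(N), the unsyllabifiable consonants are /θ/, /k/, /θ/ (only a nasal (/m/, /n/, or /ŋ/) is licensed in coda position; onsets are limited to one consonant).
Each unlicensed consonant becomes the onset of a new syllable: /θ/ → /θe/, /k/ → /ke/, /θ/ → /θe/.

faʔeθekeθe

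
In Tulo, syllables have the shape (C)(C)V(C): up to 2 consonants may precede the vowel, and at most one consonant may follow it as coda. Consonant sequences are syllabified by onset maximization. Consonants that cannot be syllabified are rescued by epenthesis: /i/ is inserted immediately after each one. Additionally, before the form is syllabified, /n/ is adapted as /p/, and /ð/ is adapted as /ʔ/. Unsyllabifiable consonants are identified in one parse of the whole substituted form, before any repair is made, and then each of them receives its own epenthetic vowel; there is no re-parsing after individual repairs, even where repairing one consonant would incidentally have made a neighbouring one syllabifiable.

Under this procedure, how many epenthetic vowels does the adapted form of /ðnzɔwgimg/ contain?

2

After substitution the input is /ʔpzɔwgimg/.
The unsyllabifiable consonants are /ʔ/, /g/; each receives one epenthetic vowel.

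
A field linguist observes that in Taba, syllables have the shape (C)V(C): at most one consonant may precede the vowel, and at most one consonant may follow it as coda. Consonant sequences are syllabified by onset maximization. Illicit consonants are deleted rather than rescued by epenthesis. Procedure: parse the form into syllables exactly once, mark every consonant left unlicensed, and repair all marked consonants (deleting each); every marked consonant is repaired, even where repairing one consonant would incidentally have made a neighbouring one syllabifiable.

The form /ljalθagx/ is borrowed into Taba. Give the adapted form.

Syllabifying with onset maximization leaves /l/, /x/ stranded (at most one coda consonant is licensed; onsets are limited to one consonant).
Deletion applies to /l/, /x/.

jalθag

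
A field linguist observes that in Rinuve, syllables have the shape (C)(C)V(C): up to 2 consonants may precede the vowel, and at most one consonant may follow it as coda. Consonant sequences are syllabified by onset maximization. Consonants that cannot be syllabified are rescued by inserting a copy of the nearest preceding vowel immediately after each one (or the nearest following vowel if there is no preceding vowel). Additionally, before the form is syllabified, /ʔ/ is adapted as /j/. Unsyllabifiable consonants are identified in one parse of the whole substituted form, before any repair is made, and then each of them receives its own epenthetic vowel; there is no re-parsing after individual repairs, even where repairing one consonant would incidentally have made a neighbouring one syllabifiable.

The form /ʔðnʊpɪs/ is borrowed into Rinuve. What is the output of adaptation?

jʊðnʊpɪs

Substitution: /ʔ/ → /j/, giving /jðnʊpɪs/.
The consonants /j/ cannot be parsed into a legal (C)(C)V(C) syllable (at most one coda consonant is licensed; onsets may contain at most 2 consonants).
Each unlicensed consonant becomes the onset of a new syllable: /j/ → /jʊ/.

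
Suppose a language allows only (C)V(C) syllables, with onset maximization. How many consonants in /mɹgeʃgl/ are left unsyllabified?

4

Syllabifying with onset maximization leaves /m/, /ɹ/, /g/, /l/ stranded (at most one coda consonant is licensed; onsets are limited to one consonant).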